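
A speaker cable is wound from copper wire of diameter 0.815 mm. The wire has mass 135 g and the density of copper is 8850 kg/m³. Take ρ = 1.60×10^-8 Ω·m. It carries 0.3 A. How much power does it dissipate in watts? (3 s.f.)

A = π(d/2)² = π(4.0750e-04 m)² = 5.2168e-07 m²
L = m/(density·A) = 0.135/(8850×5.2168e-07) = 29.24 m
R = ρL/A = (1.60×10^-8)(29.24)/(5.2168e-07) = 0.8968 Ω
P = I²R = (0.3)² × 0.8968 = 0.0807 W

0.0807 W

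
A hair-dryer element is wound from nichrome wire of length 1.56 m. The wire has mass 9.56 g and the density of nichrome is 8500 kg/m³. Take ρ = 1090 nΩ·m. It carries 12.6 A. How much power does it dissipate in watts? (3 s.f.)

374 W

ρ = 1090 nΩ·m = 1.09×10^-6 Ω·m
A = m/(density·L) = 0.00956/(8500×1.56) = 7.2097e-07 m²
R = ρL/A = (1.09×10^-6)(1.56)/(7.2097e-07) = 2.359 Ω
P = I²R = (12.6)² × 2.359 = 374 W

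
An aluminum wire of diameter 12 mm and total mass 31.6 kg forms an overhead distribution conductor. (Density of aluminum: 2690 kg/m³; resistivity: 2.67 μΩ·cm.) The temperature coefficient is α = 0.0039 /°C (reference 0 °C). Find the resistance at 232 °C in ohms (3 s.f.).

ρ = 2.67 μΩ·cm = 2.67×10^-8 Ω·m
A = π(d/2)² = π(6.0000e-03 m)² = 1.1310e-04 m²
L = m/(density·A) = 31.6/(2690×1.1310e-04) = 103.9 m
R = ρL/A = (2.67×10^-8)(103.9)/(1.1310e-04) = 0.02452 Ω
R(232 °C) = 0.02452 × (1 + 0.0039×232) = 0.0467 Ω

0.0467 Ω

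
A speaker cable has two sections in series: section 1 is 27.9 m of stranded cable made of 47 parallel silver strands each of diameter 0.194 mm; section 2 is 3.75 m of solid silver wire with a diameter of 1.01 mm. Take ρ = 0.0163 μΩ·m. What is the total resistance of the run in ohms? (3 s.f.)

ρ = 0.0163 μΩ·m = 1.63×10^-8 Ω·m
Section 1: A_strand = π(9.7000e-05)² = 2.956e-08 m²; R₁ = ρL/(N·A_s) = (1.63×10^-8)(27.9)/(47×2.956e-08) = 0.3273 Ω
Section 2: A = π(d/2)² = π(5.0500e-04 m)² = 8.012e-07 m²
R₂ = (1.63×10^-8)(3.75)/(8.012e-07) = 0.07629 Ω
R = R₁ + R₂ = 0.404 Ω

0.404 Ω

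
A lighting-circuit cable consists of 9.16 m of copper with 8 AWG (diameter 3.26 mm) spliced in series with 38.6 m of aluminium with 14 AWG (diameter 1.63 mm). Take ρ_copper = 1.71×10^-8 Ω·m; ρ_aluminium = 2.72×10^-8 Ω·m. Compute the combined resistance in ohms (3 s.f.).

0.522 Ω

Segment 1: A = π(3.26/2 mm)² = π(1.6300e-03 m)² = 8.347e-06 m²
R₁ = ρL/A = (1.71×10^-8)(9.16)/(8.347e-06) = 0.01877 Ω
Segment 2: A = π(1.63/2 mm)² = π(8.1500e-04 m)² = 2.087e-06 m²
R₂ = (2.72×10^-8)(38.6)/(2.087e-06) = 0.5031 Ω
R = R₁ + R₂ = 0.522 Ω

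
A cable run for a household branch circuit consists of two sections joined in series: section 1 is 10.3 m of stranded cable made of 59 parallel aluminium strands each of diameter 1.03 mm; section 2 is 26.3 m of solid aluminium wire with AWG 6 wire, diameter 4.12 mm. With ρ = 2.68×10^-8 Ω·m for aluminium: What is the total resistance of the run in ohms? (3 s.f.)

Section 1: A_strand = π(5.1500e-04)² = 8.332e-07 m²; R₁ = ρL/(N·A_s) = (2.68×10^-8)(10.3)/(59×8.332e-07) = 0.005615 Ω
Section 2: A = π(4.12/2 mm)² = π(2.0600e-03 m)² = 1.333e-05 m²
R₂ = (2.68×10^-8)(26.3)/(1.333e-05) = 0.05287 Ω
R = R₁ + R₂ = 0.0585 Ω

0.0585 Ω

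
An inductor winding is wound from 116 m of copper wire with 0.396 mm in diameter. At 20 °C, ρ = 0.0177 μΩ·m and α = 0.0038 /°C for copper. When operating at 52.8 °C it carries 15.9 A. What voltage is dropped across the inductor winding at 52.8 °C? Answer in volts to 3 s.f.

ρ = 0.0177 μΩ·m = 1.77×10^-8 Ω·m
A = π(d/2)² = π(1.9800e-04 m)² = 1.232e-07 m²
R₍20₎ = ρL/A = (1.77×10^-8)(116)/(1.232e-07) = 16.67 Ω
R₍52.8₎ = R₍20₎(1 + αΔT) = 16.67 × (1 + 0.0038×32.8) = 18.75 Ω
V = IR = 15.9 × 18.75 = 298 V

298 V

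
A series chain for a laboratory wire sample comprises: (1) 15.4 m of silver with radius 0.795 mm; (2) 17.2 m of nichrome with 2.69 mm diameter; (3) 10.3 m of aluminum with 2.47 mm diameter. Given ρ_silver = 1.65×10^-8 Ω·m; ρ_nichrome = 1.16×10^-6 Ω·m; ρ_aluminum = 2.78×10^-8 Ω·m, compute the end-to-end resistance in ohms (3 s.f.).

Seg 1: A = πr² = π(7.9500e-04 m)² = 1.986e-06 m²
R_1 = (1.65×10^-8)(15.4)/(1.986e-06) = 0.128 Ω
Seg 2: A = π(d/2)² = π(1.3450e-03 m)² = 5.683e-06 m²
R_2 = (1.16×10^-6)(17.2)/(5.683e-06) = 3.511 Ω
Seg 3: A = π(d/2)² = π(1.2350e-03 m)² = 4.792e-06 m²
R_3 = (2.78×10^-8)(10.3)/(4.792e-06) = 0.05976 Ω
R_total = R_1 + R_2 + R_3 = 3.70 Ω

3.70 Ω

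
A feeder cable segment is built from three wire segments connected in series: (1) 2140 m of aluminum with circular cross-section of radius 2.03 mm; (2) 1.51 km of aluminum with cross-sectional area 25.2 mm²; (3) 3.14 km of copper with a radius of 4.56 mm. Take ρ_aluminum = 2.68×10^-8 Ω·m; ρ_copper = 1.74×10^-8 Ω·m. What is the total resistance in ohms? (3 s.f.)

6.87 Ω

Seg 1: A = πr² = π(2.0300e-03 m)² = 1.295e-05 m²
R_1 = (2.68×10^-8)(2140)/(1.295e-05) = 4.43 Ω
Seg 2: A = 25.2 mm² = 2.520e-05 m²
R_2 = (2.68×10^-8)(1510)/(2.520e-05) = 1.606 Ω
Seg 3: A = πr² = π(4.5600e-03 m)² = 6.533e-05 m²
R_3 = (1.74×10^-8)(3140)/(6.533e-05) = 0.8364 Ω
R_total = R_1 + R_2 + R_3 = 6.87 Ω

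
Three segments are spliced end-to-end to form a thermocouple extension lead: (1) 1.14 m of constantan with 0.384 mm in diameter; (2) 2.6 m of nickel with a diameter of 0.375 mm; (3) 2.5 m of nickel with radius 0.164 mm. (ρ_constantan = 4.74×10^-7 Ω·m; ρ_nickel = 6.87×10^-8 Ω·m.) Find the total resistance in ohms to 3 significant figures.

8.32 Ω

Seg 1: A = π(d/2)² = π(1.9200e-04 m)² = 1.158e-07 m²
R_1 = (4.74×10^-7)(1.14)/(1.158e-07) = 4.666 Ω
Seg 2: A = π(d/2)² = π(1.8750e-04 m)² = 1.104e-07 m²
R_2 = (6.87×10^-8)(2.6)/(1.104e-07) = 1.617 Ω
Seg 3: A = πr² = π(1.6400e-04 m)² = 8.450e-08 m²
R_3 = (6.87×10^-8)(2.5)/(8.450e-08) = 2.033 Ω
R_total = R_1 + R_2 + R_3 = 8.32 Ω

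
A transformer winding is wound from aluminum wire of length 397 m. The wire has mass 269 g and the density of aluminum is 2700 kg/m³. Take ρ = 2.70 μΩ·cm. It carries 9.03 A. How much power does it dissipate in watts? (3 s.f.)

3480 W

ρ = 2.70 μΩ·cm = 2.70×10^-8 Ω·m
A = m/(density·L) = 0.269/(2700×397) = 2.5096e-07 m²
R = ρL/A = (2.70×10^-8)(397)/(2.5096e-07) = 42.71 Ω
P = I²R = (9.03)² × 42.71 = 3480 W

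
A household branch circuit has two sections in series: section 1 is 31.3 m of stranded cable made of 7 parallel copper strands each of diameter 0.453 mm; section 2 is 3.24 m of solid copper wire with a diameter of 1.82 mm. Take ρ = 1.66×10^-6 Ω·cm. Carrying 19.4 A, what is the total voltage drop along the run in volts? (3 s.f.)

ρ = 1.66×10^-6 Ω·cm = 1.66×10^-8 Ω·m
Section 1: A_strand = π(2.2650e-04)² = 1.612e-07 m²; R₁ = ρL/(N·A_s) = (1.66×10^-8)(31.3)/(7×1.612e-07) = 0.4605 Ω
Section 2: A = π(d/2)² = π(9.1000e-04 m)² = 2.602e-06 m²
R₂ = (1.66×10^-8)(3.24)/(2.602e-06) = 0.02067 Ω
R = R₁ + R₂ = 0.4812 Ω
V = IR = 19.4 × 0.4812 = 9.34 V

9.34 V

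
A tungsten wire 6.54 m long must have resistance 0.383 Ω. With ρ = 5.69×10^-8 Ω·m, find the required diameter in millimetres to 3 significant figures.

A = ρL/R = (5.69×10^-8)(6.54)/(0.383) = 9.716e-07 m²
d = 2√(A/π) = 1.112e-03 m = 1.11 mm

1.11 mm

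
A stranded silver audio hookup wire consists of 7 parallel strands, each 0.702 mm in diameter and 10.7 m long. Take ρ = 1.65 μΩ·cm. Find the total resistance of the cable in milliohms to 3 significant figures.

ρ = 1.65 μΩ·cm = 1.65×10^-8 Ω·m
A_strand = π(3.5100e-04 m)² = 3.870e-07 m²
R_strand = ρL/A = (1.65×10^-8)(10.7)/(3.870e-07) = 0.4561 Ω
R_total = R_strand/N = 0.4561/7 = 65.2 mΩ

65.2 mΩ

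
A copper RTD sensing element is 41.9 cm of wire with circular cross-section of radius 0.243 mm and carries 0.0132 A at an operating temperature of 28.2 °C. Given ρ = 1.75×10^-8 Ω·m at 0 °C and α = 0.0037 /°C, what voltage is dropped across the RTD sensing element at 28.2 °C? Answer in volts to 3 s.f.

5.76×10^-4 V

A = πr² = π(2.4300e-04 m)² = 1.855e-07 m²
R₍0₎ = ρL/A = (1.75×10^-8)(0.419)/(1.855e-07) = 0.03953 Ω
R₍28.2₎ = R₍0₎(1 + αΔT) = 0.03953 × (1 + 0.0037×28.2) = 0.04365 Ω
V = IR = 0.0132 × 0.04365 = 5.76×10^-4 V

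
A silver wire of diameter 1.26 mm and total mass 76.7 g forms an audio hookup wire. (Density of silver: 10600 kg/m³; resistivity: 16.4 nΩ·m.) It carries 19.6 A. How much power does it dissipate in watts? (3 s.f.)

ρ = 16.4 nΩ·m = 1.64×10^-8 Ω·m
A = π(d/2)² = π(6.3000e-04 m)² = 1.2469e-06 m²
L = m/(density·A) = 0.0767/(10600×1.2469e-06) = 5.803 m
R = ρL/A = (1.64×10^-8)(5.803)/(1.2469e-06) = 0.07633 Ω
P = I²R = (19.6)² × 0.07633 = 29.3 W

29.3 W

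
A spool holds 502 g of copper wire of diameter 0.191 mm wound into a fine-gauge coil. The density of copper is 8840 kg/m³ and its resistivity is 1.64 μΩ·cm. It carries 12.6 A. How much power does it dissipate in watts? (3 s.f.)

ρ = 1.64 μΩ·cm = 1.64×10^-8 Ω·m
A = π(d/2)² = π(9.5500e-05 m)² = 2.8652e-08 m²
L = m/(density·A) = 0.502/(8840×2.8652e-08) = 1982 m
R = ρL/A = (1.64×10^-8)(1982)/(2.8652e-08) = 1134 Ω
P = I²R = (12.6)² × 1134 = 1.80×10^5 W

1.80×10^5 W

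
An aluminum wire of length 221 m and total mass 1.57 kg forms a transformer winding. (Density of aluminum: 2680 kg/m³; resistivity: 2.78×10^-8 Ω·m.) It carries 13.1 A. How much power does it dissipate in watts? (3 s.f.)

398 W

A = m/(density·L) = 1.57/(2680×221) = 2.6508e-06 m²
R = ρL/A = (2.78×10^-8)(221)/(2.6508e-06) = 2.318 Ω
P = I²R = (13.1)² × 2.318 = 398 W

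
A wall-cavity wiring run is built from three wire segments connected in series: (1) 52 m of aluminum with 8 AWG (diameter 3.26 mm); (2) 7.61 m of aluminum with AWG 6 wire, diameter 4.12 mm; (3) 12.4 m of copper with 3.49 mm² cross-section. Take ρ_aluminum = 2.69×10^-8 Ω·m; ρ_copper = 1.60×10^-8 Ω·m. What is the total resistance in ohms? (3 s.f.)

0.240 Ω

Seg 1: A = π(3.26/2 mm)² = π(1.6300e-03 m)² = 8.347e-06 m²
R_1 = (2.69×10^-8)(52)/(8.347e-06) = 0.1676 Ω
Seg 2: A = π(4.12/2 mm)² = π(2.0600e-03 m)² = 1.333e-05 m²
R_2 = (2.69×10^-8)(7.61)/(1.333e-05) = 0.01536 Ω
Seg 3: A = 3.49 mm² = 3.490e-06 m²
R_3 = (1.60×10^-8)(12.4)/(3.490e-06) = 0.05685 Ω
R_total = R_1 + R_2 + R_3 = 0.240 Ω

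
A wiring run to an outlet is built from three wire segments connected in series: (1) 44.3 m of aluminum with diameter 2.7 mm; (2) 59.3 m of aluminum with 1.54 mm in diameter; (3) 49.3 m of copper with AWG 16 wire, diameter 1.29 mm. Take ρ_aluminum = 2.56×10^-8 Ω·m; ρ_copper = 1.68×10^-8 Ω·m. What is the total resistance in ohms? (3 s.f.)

Seg 1: A = π(d/2)² = π(1.3500e-03 m)² = 5.726e-06 m²
R_1 = (2.56×10^-8)(44.3)/(5.726e-06) = 0.1981 Ω
Seg 2: A = π(d/2)² = π(7.7000e-04 m)² = 1.863e-06 m²
R_2 = (2.56×10^-8)(59.3)/(1.863e-06) = 0.815 Ω
Seg 3: A = π(1.29/2 mm)² = π(6.4500e-04 m)² = 1.307e-06 m²
R_3 = (1.68×10^-8)(49.3)/(1.307e-06) = 0.6337 Ω
R_total = R_1 + R_2 + R_3 = 1.65 Ω

1.65 Ω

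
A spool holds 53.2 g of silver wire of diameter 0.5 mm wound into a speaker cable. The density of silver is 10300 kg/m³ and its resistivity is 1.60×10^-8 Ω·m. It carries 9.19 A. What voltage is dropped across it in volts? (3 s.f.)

A = π(d/2)² = π(2.5000e-04 m)² = 1.9635e-07 m²
L = m/(density·A) = 0.0532/(10300×1.9635e-07) = 26.31 m
R = ρL/A = (1.60×10^-8)(26.31)/(1.9635e-07) = 2.144 Ω
V = IR = 9.19 × 2.144 = 19.7 V

19.7 V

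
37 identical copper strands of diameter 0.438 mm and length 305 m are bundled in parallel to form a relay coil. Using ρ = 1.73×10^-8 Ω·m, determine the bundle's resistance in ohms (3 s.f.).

A_strand = π(2.1900e-04 m)² = 1.507e-07 m²
R_strand = ρL/A = (1.73×10^-8)(305)/(1.507e-07) = 35.02 Ω
R_total = R_strand/N = 35.02/37 = 0.946 Ω

0.946 Ω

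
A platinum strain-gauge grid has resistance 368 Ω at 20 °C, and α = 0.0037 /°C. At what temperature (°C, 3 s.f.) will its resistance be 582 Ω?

R = R₀(1 + α(T − T₀)) ⇒ T = T₀ + (R/R₀ − 1)/α
T = 20 + (582/368 − 1)/0.0037 = 20 + (0.5815)/0.0037 = 177 °C

177 °C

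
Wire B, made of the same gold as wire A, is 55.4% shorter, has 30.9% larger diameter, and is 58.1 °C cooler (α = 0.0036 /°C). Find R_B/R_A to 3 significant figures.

0.206

R ∝ ρL/d² with ρ ∝ (1+αΔT), so R_B/R_A = (1 − 55.4/100) × (1 + 30.9/100)⁻² × (1 − 0.0036×58.1)
= 0.446 × 0.5836 × 0.7908 = 0.206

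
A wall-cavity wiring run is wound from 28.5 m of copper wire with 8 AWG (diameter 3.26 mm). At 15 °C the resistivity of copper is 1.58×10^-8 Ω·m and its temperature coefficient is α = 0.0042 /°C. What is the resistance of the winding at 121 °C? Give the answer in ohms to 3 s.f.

0.0780 Ω

A = π(3.26/2 mm)² = π(1.6300e-03 m)² = 8.347e-06 m²
R₍15°C₎ = ρL/A = (1.58×10^-8)(28.5)/(8.347e-06) = 0.05395 Ω
R = R₀(1 + αΔT) = 0.05395(1 + 0.0042×106) = 0.0780 Ω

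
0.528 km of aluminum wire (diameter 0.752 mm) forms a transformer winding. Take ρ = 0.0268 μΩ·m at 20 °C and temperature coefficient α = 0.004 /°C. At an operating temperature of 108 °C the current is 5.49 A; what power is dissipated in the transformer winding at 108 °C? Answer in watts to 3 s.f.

1300 W

ρ = 0.0268 μΩ·m = 2.68×10^-8 Ω·m
A = π(d/2)² = π(3.7600e-04 m)² = 4.441e-07 m²
R₍20₎ = ρL/A = (2.68×10^-8)(528)/(4.441e-07) = 31.86 Ω
R₍108₎ = R₍20₎(1 + αΔT) = 31.86 × (1 + 0.004×88) = 43.07 Ω
P = I²R = (5.49)² × 43.07 = 1300 W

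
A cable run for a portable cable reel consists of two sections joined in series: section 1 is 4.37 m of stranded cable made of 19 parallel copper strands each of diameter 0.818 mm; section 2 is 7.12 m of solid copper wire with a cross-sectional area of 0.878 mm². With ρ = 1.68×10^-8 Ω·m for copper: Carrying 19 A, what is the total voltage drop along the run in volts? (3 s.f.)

Section 1: A_strand = π(4.0900e-04)² = 5.255e-07 m²; R₁ = ρL/(N·A_s) = (1.68×10^-8)(4.37)/(19×5.255e-07) = 0.007353 Ω
Section 2: A = 0.878 mm² = 8.780e-07 m²
R₂ = (1.68×10^-8)(7.12)/(8.780e-07) = 0.1362 Ω
R = R₁ + R₂ = 0.1436 Ω
V = IR = 19 × 0.1436 = 2.73 V

2.73 V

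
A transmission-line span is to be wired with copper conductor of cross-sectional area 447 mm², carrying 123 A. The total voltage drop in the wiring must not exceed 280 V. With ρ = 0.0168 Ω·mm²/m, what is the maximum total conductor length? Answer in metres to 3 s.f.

60600 m

ρ = 0.0168 Ω·mm²/m = 1.68×10^-8 Ω·m
A = 447 mm² = 4.470e-04 m²
L_max = V_max·A/(1·ρI) = (280)(4.470e-04)/(1.68×10^-8×123) = 60600 m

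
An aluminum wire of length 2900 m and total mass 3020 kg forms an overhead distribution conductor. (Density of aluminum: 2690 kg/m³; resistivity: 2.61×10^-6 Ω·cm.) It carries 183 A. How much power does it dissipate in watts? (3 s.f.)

ρ = 2.61×10^-6 Ω·cm = 2.61×10^-8 Ω·m
A = m/(density·L) = 3020/(2690×2900) = 3.8713e-04 m²
R = ρL/A = (2.61×10^-8)(2900)/(3.8713e-04) = 0.1955 Ω
P = I²R = (183)² × 0.1955 = 6550 W

6550 W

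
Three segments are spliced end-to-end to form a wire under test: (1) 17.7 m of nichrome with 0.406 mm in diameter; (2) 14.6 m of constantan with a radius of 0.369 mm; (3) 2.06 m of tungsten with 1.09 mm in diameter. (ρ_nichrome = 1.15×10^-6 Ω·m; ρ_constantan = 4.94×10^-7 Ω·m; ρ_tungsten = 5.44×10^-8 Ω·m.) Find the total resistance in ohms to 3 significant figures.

174 Ω

Seg 1: A = π(d/2)² = π(2.0300e-04 m)² = 1.295e-07 m²
R_1 = (1.15×10^-6)(17.7)/(1.295e-07) = 157.2 Ω
Seg 2: A = πr² = π(3.6900e-04 m)² = 4.278e-07 m²
R_2 = (4.94×10^-7)(14.6)/(4.278e-07) = 16.86 Ω
Seg 3: A = π(d/2)² = π(5.4500e-04 m)² = 9.331e-07 m²
R_3 = (5.44×10^-8)(2.06)/(9.331e-07) = 0.1201 Ω
R_total = R_1 + R_2 + R_3 = 174 Ω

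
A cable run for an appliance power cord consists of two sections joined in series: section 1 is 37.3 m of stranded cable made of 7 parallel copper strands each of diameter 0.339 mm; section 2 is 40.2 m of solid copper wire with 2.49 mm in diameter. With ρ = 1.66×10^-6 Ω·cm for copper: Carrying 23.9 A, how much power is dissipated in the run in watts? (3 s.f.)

638 W

ρ = 1.66×10^-6 Ω·cm = 1.66×10^-8 Ω·m
Section 1: A_strand = π(1.6950e-04)² = 9.026e-08 m²; R₁ = ρL/(N·A_s) = (1.66×10^-8)(37.3)/(7×9.026e-08) = 0.98 Ω
Section 2: A = π(d/2)² = π(1.2450e-03 m)² = 4.870e-06 m²
R₂ = (1.66×10^-8)(40.2)/(4.870e-06) = 0.137 Ω
R = R₁ + R₂ = 1.117 Ω
P = I²R = (23.9)² × 1.117 = 638 W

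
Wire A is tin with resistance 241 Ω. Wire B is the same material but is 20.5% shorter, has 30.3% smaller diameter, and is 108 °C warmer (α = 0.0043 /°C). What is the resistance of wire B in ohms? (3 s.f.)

578 Ω

R ∝ ρL/d² with ρ ∝ (1+αΔT), so R_B/R_A = (1 − 20.5/100) × (1 − 30.3/100)⁻² × (1 + 0.0043×108)
= 0.795 × 2.058 × 1.464 = 2.396
R_B = 2.396 × 241 = 578 Ω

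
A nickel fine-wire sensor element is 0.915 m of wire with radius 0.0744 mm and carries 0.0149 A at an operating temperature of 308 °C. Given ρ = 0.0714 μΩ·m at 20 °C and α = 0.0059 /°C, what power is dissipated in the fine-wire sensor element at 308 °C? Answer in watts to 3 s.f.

0.00225 W

ρ = 0.0714 μΩ·m = 7.14×10^-8 Ω·m
A = πr² = π(7.4400e-05 m)² = 1.739e-08 m²
R₍20₎ = ρL/A = (7.14×10^-8)(0.915)/(1.739e-08) = 3.757 Ω
R₍308₎ = R₍20₎(1 + αΔT) = 3.757 × (1 + 0.0059×288) = 10.14 Ω
P = I²R = (0.0149)² × 10.14 = 0.00225 W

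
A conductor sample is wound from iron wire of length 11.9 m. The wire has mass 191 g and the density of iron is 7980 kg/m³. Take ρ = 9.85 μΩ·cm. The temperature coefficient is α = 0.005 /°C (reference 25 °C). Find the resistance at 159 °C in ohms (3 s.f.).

0.973 Ω

ρ = 9.85 μΩ·cm = 9.85×10^-8 Ω·m
A = m/(density·L) = 0.191/(7980×11.9) = 2.0113e-06 m²
R = ρL/A = (9.85×10^-8)(11.9)/(2.0113e-06) = 0.5828 Ω
R(159 °C) = 0.5828 × (1 + 0.005×134) = 0.973 Ω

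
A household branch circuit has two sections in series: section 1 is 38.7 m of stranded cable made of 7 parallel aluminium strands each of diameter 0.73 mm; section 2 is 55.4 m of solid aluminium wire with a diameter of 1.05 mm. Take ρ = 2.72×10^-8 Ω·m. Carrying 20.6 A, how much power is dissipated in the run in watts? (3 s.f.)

891 W

Section 1: A_strand = π(3.6500e-04)² = 4.185e-07 m²; R₁ = ρL/(N·A_s) = (2.72×10^-8)(38.7)/(7×4.185e-07) = 0.3593 Ω
Section 2: A = π(d/2)² = π(5.2500e-04 m)² = 8.659e-07 m²
R₂ = (2.72×10^-8)(55.4)/(8.659e-07) = 1.74 Ω
R = R₁ + R₂ = 2.1 Ω
P = I²R = (20.6)² × 2.1 = 891 W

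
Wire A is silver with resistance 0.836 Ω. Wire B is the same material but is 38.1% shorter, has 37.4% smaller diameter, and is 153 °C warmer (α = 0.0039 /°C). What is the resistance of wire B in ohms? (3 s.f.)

2.11 Ω

R ∝ ρL/d² with ρ ∝ (1+αΔT), so R_B/R_A = (1 − 38.1/100) × (1 − 37.4/100)⁻² × (1 + 0.0039×153)
= 0.619 × 2.552 × 1.597 = 2.522
R_B = 2.522 × 0.836 = 2.11 Ω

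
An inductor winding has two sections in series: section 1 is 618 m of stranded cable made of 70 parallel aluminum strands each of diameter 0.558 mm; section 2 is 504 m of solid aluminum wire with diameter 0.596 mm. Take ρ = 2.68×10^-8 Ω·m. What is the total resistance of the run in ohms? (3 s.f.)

Section 1: A_strand = π(2.7900e-04)² = 2.445e-07 m²; R₁ = ρL/(N·A_s) = (2.68×10^-8)(618)/(70×2.445e-07) = 0.9675 Ω
Section 2: A = π(d/2)² = π(2.9800e-04 m)² = 2.790e-07 m²
R₂ = (2.68×10^-8)(504)/(2.790e-07) = 48.42 Ω
R = R₁ + R₂ = 49.4 Ω

49.4 Ω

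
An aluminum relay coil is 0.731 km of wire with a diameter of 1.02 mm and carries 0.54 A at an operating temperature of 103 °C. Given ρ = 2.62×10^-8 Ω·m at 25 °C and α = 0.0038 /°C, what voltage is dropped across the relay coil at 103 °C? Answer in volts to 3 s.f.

A = π(d/2)² = π(5.1000e-04 m)² = 8.171e-07 m²
R₍25₎ = ρL/A = (2.62×10^-8)(731)/(8.171e-07) = 23.44 Ω
R₍103₎ = R₍25₎(1 + αΔT) = 23.44 × (1 + 0.0038×78) = 30.39 Ω
V = IR = 0.54 × 30.39 = 16.4 V

16.4 V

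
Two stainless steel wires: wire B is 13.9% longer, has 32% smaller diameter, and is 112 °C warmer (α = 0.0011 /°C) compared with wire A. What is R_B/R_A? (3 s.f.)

2.77

R ∝ ρL/d² with ρ ∝ (1+αΔT), so R_B/R_A = (1 + 13.9/100) × (1 − 32/100)⁻² × (1 + 0.0011×112)
= 1.139 × 2.163 × 1.123 = 2.77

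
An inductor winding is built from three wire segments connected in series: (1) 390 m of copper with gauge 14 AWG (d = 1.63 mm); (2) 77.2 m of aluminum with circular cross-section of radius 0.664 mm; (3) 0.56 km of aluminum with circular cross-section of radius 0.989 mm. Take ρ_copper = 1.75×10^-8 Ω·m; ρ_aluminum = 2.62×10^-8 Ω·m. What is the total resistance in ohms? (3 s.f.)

Seg 1: A = π(1.63/2 mm)² = π(8.1500e-04 m)² = 2.087e-06 m²
R_1 = (1.75×10^-8)(390)/(2.087e-06) = 3.271 Ω
Seg 2: A = πr² = π(6.6400e-04 m)² = 1.385e-06 m²
R_2 = (2.62×10^-8)(77.2)/(1.385e-06) = 1.46 Ω
Seg 3: A = πr² = π(9.8900e-04 m)² = 3.073e-06 m²
R_3 = (2.62×10^-8)(560)/(3.073e-06) = 4.775 Ω
R_total = R_1 + R_2 + R_3 = 9.51 Ω

9.51 Ω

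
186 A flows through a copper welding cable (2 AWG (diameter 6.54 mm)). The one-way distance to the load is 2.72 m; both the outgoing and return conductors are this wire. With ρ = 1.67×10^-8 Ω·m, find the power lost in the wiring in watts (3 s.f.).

A = π(6.54/2 mm)² = π(3.2700e-03 m)² = 3.359e-05 m²
Total conductor length (both ways) L = 2 × 2.72 = 5.44 m
R = ρL/A = (1.67×10^-8)(5.44)/(3.359e-05) = 0.002704 Ω
P = I²R = (186)² × 0.002704 = 93.6 W

93.6 W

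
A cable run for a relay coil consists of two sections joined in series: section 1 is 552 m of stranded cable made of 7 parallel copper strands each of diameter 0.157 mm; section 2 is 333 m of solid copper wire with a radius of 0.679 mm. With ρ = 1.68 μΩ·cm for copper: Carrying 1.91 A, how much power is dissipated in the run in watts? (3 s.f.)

264 W

ρ = 1.68 μΩ·cm = 1.68×10^-8 Ω·m
Section 1: A_strand = π(7.8500e-05)² = 1.936e-08 m²; R₁ = ρL/(N·A_s) = (1.68×10^-8)(552)/(7×1.936e-08) = 68.43 Ω
Section 2: A = πr² = π(6.7900e-04 m)² = 1.448e-06 m²
R₂ = (1.68×10^-8)(333)/(1.448e-06) = 3.862 Ω
R = R₁ + R₂ = 72.29 Ω
P = I²R = (1.91)² × 72.29 = 264 W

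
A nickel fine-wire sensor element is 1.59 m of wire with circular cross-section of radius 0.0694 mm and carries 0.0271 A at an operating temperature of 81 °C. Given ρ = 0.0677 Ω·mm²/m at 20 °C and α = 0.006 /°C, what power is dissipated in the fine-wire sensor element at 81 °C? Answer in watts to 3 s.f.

ρ = 0.0677 Ω·mm²/m = 6.77×10^-8 Ω·m
A = πr² = π(6.9400e-05 m)² = 1.513e-08 m²
R₍20₎ = ρL/A = (6.77×10^-8)(1.59)/(1.513e-08) = 7.114 Ω
R₍81₎ = R₍20₎(1 + αΔT) = 7.114 × (1 + 0.006×61) = 9.718 Ω
P = I²R = (0.0271)² × 9.718 = 0.00714 W

0.00714 W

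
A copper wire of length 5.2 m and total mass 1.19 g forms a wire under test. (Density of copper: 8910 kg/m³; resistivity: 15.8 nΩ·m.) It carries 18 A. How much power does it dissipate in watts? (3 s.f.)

ρ = 15.8 nΩ·m = 1.58×10^-8 Ω·m
A = m/(density·L) = 0.00119/(8910×5.2) = 2.5684e-08 m²
R = ρL/A = (1.58×10^-8)(5.2)/(2.5684e-08) = 3.199 Ω
P = I²R = (18)² × 3.199 = 1040 W

1040 W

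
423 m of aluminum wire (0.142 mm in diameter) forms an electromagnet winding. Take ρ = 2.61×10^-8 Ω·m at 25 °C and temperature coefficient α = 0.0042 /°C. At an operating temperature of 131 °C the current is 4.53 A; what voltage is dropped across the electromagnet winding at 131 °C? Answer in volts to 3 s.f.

A = π(d/2)² = π(7.1000e-05 m)² = 1.584e-08 m²
R₍25₎ = ρL/A = (2.61×10^-8)(423)/(1.584e-08) = 697.1 Ω
R₍131₎ = R₍25₎(1 + αΔT) = 697.1 × (1 + 0.0042×106) = 1007 Ω
V = IR = 4.53 × 1007 = 4560 V

4560 V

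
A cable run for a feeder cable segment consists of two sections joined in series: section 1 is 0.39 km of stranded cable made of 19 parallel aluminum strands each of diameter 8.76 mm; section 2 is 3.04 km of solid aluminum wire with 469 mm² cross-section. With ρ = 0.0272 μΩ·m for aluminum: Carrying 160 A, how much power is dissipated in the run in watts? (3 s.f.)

ρ = 0.0272 μΩ·m = 2.72×10^-8 Ω·m
Section 1: A_strand = π(4.3800e-03)² = 6.027e-05 m²; R₁ = ρL/(N·A_s) = (2.72×10^-8)(390)/(19×6.027e-05) = 0.009264 Ω
Section 2: A = 469 mm² = 4.690e-04 m²
R₂ = (2.72×10^-8)(3040)/(4.690e-04) = 0.1763 Ω
R = R₁ + R₂ = 0.1856 Ω
P = I²R = (160)² × 0.1856 = 4750 W

4750 W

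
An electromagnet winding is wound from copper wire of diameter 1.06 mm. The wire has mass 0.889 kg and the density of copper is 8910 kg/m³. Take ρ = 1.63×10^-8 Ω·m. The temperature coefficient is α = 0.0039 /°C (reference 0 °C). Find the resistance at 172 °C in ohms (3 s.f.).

3.49 Ω

A = π(d/2)² = π(5.3000e-04 m)² = 8.8247e-07 m²
L = m/(density·A) = 0.889/(8910×8.8247e-07) = 113.1 m
R = ρL/A = (1.63×10^-8)(113.1)/(8.8247e-07) = 2.088 Ω
R(172 °C) = 2.088 × (1 + 0.0039×172) = 3.49 Ω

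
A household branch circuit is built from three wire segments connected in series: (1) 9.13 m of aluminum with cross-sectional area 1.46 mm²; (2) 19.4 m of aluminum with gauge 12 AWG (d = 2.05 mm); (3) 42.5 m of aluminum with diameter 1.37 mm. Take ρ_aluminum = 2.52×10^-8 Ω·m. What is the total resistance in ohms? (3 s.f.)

1.03 Ω

Seg 1: A = 1.46 mm² = 1.460e-06 m²
R_1 = (2.52×10^-8)(9.13)/(1.460e-06) = 0.1576 Ω
Seg 2: A = π(2.05/2 mm)² = π(1.0250e-03 m)² = 3.301e-06 m²
R_2 = (2.52×10^-8)(19.4)/(3.301e-06) = 0.1481 Ω
Seg 3: A = π(d/2)² = π(6.8500e-04 m)² = 1.474e-06 m²
R_3 = (2.52×10^-8)(42.5)/(1.474e-06) = 0.7265 Ω
R_total = R_1 + R_2 + R_3 = 1.03 Ω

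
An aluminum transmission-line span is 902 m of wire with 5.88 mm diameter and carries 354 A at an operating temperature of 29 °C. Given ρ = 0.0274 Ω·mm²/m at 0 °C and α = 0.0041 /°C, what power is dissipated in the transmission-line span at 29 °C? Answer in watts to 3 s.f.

1.28×10^5 W

ρ = 0.0274 Ω·mm²/m = 2.74×10^-8 Ω·m
A = π(d/2)² = π(2.9400e-03 m)² = 2.715e-05 m²
R₍0₎ = ρL/A = (2.74×10^-8)(902)/(2.715e-05) = 0.9101 Ω
R₍29₎ = R₍0₎(1 + αΔT) = 0.9101 × (1 + 0.0041×29) = 1.018 Ω
P = I²R = (354)² × 1.018 = 1.28×10^5 W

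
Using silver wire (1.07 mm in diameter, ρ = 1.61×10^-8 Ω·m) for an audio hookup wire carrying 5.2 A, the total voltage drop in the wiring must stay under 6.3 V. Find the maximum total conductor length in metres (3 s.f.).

67.7 m

A = π(d/2)² = π(5.3500e-04 m)² = 8.992e-07 m²
L_max = V_max·A/(1·ρI) = (6.3)(8.992e-07)/(1.61×10^-8×5.2) = 67.7 m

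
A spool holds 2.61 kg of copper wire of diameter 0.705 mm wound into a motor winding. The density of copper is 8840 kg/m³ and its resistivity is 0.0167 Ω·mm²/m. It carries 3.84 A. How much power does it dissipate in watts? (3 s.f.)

477 W

ρ = 0.0167 Ω·mm²/m = 1.67×10^-8 Ω·m
A = π(d/2)² = π(3.5250e-04 m)² = 3.9036e-07 m²
L = m/(density·A) = 2.61/(8840×3.9036e-07) = 756.3 m
R = ρL/A = (1.67×10^-8)(756.3)/(3.9036e-07) = 32.36 Ω
P = I²R = (3.84)² × 32.36 = 477 W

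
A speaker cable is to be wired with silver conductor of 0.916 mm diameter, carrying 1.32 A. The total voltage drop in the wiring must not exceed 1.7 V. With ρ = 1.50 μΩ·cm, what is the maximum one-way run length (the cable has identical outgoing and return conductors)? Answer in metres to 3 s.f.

ρ = 1.50 μΩ·cm = 1.50×10^-8 Ω·m
A = π(d/2)² = π(4.5800e-04 m)² = 6.590e-07 m²
L_max = V_max·A/(2·ρI) = (1.7)(6.590e-07)/(2×1.50×10^-8×1.32) = 28.3 m

28.3 m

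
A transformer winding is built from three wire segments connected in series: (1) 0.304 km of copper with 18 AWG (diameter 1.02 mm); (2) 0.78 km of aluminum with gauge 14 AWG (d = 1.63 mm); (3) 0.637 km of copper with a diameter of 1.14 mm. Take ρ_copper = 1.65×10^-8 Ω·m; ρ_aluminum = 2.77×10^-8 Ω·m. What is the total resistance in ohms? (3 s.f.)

Seg 1: A = π(1.02/2 mm)² = π(5.1000e-04 m)² = 8.171e-07 m²
R_1 = (1.65×10^-8)(304)/(8.171e-07) = 6.139 Ω
Seg 2: A = π(1.63/2 mm)² = π(8.1500e-04 m)² = 2.087e-06 m²
R_2 = (2.77×10^-8)(780)/(2.087e-06) = 10.35 Ω
Seg 3: A = π(d/2)² = π(5.7000e-04 m)² = 1.021e-06 m²
R_3 = (1.65×10^-8)(637)/(1.021e-06) = 10.3 Ω
R_total = R_1 + R_2 + R_3 = 26.8 Ω

26.8 Ω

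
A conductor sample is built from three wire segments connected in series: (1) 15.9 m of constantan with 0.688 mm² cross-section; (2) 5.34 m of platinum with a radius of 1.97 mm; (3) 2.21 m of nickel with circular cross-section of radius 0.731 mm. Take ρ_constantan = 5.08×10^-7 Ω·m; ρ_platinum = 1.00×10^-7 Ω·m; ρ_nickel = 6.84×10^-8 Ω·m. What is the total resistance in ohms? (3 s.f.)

Seg 1: A = 0.688 mm² = 6.880e-07 m²
R_1 = (5.08×10^-7)(15.9)/(6.880e-07) = 11.74 Ω
Seg 2: A = πr² = π(1.9700e-03 m)² = 1.219e-05 m²
R_2 = (1.00×10^-7)(5.34)/(1.219e-05) = 0.0438 Ω
Seg 3: A = πr² = π(7.3100e-04 m)² = 1.679e-06 m²
R_3 = (6.84×10^-8)(2.21)/(1.679e-06) = 0.09005 Ω
R_total = R_1 + R_2 + R_3 = 11.9 Ω

11.9 Ω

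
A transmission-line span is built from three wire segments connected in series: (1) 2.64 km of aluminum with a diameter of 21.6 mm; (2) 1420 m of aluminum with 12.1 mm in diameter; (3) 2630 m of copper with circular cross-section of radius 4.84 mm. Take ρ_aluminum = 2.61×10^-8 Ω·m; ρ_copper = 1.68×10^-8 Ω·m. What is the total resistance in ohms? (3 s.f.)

Seg 1: A = π(d/2)² = π(1.0800e-02 m)² = 3.664e-04 m²
R_1 = (2.61×10^-8)(2640)/(3.664e-04) = 0.188 Ω
Seg 2: A = π(d/2)² = π(6.0500e-03 m)² = 1.150e-04 m²
R_2 = (2.61×10^-8)(1420)/(1.150e-04) = 0.3223 Ω
Seg 3: A = πr² = π(4.8400e-03 m)² = 7.359e-05 m²
R_3 = (1.68×10^-8)(2630)/(7.359e-05) = 0.6004 Ω
R_total = R_1 + R_2 + R_3 = 1.11 Ω

1.11 Ω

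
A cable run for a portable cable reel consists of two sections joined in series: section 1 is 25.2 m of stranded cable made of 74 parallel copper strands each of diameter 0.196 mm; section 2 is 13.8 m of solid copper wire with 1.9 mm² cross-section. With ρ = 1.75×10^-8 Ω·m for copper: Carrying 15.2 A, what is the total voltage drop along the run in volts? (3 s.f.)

4.93 V

Section 1: A_strand = π(9.8000e-05)² = 3.017e-08 m²; R₁ = ρL/(N·A_s) = (1.75×10^-8)(25.2)/(74×3.017e-08) = 0.1975 Ω
Section 2: A = 1.9 mm² = 1.900e-06 m²
R₂ = (1.75×10^-8)(13.8)/(1.900e-06) = 0.1271 Ω
R = R₁ + R₂ = 0.3246 Ω
V = IR = 15.2 × 0.3246 = 4.93 V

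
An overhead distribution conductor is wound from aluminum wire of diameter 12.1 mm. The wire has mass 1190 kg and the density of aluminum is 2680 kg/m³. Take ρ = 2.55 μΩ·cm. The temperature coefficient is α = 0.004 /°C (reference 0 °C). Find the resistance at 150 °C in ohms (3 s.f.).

ρ = 2.55 μΩ·cm = 2.55×10^-8 Ω·m
A = π(d/2)² = π(6.0500e-03 m)² = 1.1499e-04 m²
L = m/(density·A) = 1190/(2680×1.1499e-04) = 3861 m
R = ρL/A = (2.55×10^-8)(3861)/(1.1499e-04) = 0.8563 Ω
R(150 °C) = 0.8563 × (1 + 0.004×150) = 1.37 Ω

1.37 Ω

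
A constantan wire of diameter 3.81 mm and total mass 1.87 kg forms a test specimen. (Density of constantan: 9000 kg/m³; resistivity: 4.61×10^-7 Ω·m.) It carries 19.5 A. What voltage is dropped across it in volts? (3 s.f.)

A = π(d/2)² = π(1.9050e-03 m)² = 1.1401e-05 m²
L = m/(density·A) = 1.87/(9000×1.1401e-05) = 18.22 m
R = ρL/A = (4.61×10^-7)(18.22)/(1.1401e-05) = 0.7369 Ω
V = IR = 19.5 × 0.7369 = 14.4 V

14.4 V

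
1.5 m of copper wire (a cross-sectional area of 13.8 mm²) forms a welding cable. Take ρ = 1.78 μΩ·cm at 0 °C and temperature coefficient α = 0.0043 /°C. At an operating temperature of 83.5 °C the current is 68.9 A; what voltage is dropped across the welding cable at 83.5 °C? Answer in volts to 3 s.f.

ρ = 1.78 μΩ·cm = 1.78×10^-8 Ω·m
A = 13.8 mm² = 1.380e-05 m²
R₍0₎ = ρL/A = (1.78×10^-8)(1.5)/(1.380e-05) = 0.001935 Ω
R₍83.5₎ = R₍0₎(1 + αΔT) = 0.001935 × (1 + 0.0043×83.5) = 0.002629 Ω
V = IR = 68.9 × 0.002629 = 0.181 V

0.181 V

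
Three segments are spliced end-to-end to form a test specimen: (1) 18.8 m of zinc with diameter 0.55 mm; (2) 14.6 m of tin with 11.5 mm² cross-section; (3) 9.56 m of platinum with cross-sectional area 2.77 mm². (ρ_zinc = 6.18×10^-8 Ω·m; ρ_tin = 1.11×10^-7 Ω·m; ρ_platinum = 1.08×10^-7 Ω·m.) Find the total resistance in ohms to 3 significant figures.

5.40 Ω

Seg 1: A = π(d/2)² = π(2.7500e-04 m)² = 2.376e-07 m²
R_1 = (6.18×10^-8)(18.8)/(2.376e-07) = 4.89 Ω
Seg 2: A = 11.5 mm² = 1.150e-05 m²
R_2 = (1.11×10^-7)(14.6)/(1.150e-05) = 0.1409 Ω
Seg 3: A = 2.77 mm² = 2.770e-06 m²
R_3 = (1.08×10^-7)(9.56)/(2.770e-06) = 0.3727 Ω
R_total = R_1 + R_2 + R_3 = 5.40 Ω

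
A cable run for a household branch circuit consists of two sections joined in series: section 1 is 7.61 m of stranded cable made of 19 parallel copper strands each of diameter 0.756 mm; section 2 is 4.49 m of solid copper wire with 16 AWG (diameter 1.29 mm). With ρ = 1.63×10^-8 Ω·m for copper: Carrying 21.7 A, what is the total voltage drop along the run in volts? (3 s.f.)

1.53 V

Section 1: A_strand = π(3.7800e-04)² = 4.489e-07 m²; R₁ = ρL/(N·A_s) = (1.63×10^-8)(7.61)/(19×4.489e-07) = 0.01454 Ω
Section 2: A = π(1.29/2 mm)² = π(6.4500e-04 m)² = 1.307e-06 m²
R₂ = (1.63×10^-8)(4.49)/(1.307e-06) = 0.056 Ω
R = R₁ + R₂ = 0.07054 Ω
V = IR = 21.7 × 0.07054 = 1.53 V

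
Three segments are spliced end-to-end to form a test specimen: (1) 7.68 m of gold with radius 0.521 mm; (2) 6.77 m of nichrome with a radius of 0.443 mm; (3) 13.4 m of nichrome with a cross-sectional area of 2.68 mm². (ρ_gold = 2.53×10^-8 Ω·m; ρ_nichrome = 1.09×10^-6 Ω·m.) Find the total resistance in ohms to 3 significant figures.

17.6 Ω

Seg 1: A = πr² = π(5.2100e-04 m)² = 8.528e-07 m²
R_1 = (2.53×10^-8)(7.68)/(8.528e-07) = 0.2279 Ω
Seg 2: A = πr² = π(4.4300e-04 m)² = 6.165e-07 m²
R_2 = (1.09×10^-6)(6.77)/(6.165e-07) = 11.97 Ω
Seg 3: A = 2.68 mm² = 2.680e-06 m²
R_3 = (1.09×10^-6)(13.4)/(2.680e-06) = 5.45 Ω
R_total = R_1 + R_2 + R_3 = 17.6 Ω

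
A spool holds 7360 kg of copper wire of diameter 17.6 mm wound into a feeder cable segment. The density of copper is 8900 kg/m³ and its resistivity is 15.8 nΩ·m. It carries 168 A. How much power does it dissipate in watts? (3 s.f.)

6230 W

ρ = 15.8 nΩ·m = 1.58×10^-8 Ω·m
A = π(d/2)² = π(8.8000e-03 m)² = 2.4328e-04 m²
L = m/(density·A) = 7360/(8900×2.4328e-04) = 3399 m
R = ρL/A = (1.58×10^-8)(3399)/(2.4328e-04) = 0.2208 Ω
P = I²R = (168)² × 0.2208 = 6230 W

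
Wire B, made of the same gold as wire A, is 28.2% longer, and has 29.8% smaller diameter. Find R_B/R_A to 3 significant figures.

2.60

R ∝ L/d², so R_B/R_A = (1 + 28.2/100) × (1 − 29.8/100)⁻²
= 1.282 × 2.029 = 2.60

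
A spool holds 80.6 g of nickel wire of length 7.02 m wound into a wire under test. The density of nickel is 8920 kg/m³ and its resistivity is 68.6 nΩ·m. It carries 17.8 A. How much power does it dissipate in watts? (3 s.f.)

119 W

ρ = 68.6 nΩ·m = 6.86×10^-8 Ω·m
A = m/(density·L) = 0.0806/(8920×7.02) = 1.2872e-06 m²
R = ρL/A = (6.86×10^-8)(7.02)/(1.2872e-06) = 0.3741 Ω
P = I²R = (17.8)² × 0.3741 = 119 W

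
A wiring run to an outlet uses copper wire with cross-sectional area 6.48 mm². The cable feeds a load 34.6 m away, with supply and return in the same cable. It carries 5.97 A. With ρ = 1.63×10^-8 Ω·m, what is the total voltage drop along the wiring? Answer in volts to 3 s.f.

A = 6.48 mm² = 6.480e-06 m²
Total conductor length (both ways) L = 2 × 34.6 = 69.2 m
R = ρL/A = (1.63×10^-8)(69.2)/(6.480e-06) = 0.1741 Ω
V = IR = 5.97 × 0.1741 = 1.04 V

1.04 V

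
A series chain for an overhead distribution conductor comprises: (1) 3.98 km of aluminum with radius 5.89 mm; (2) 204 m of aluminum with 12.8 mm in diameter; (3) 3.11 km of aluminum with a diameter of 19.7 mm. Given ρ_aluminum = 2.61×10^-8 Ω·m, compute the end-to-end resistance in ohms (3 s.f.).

1.26 Ω

Seg 1: A = πr² = π(5.8900e-03 m)² = 1.090e-04 m²
R_1 = (2.61×10^-8)(3980)/(1.090e-04) = 0.9531 Ω
Seg 2: A = π(d/2)² = π(6.4000e-03 m)² = 1.287e-04 m²
R_2 = (2.61×10^-8)(204)/(1.287e-04) = 0.04138 Ω
Seg 3: A = π(d/2)² = π(9.8500e-03 m)² = 3.048e-04 m²
R_3 = (2.61×10^-8)(3110)/(3.048e-04) = 0.2663 Ω
R_total = R_1 + R_2 + R_3 = 1.26 Ω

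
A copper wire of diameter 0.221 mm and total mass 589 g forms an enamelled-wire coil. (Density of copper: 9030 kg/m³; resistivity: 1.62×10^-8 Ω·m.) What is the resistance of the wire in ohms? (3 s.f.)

A = π(d/2)² = π(1.1050e-04 m)² = 3.8360e-08 m²
L = m/(density·A) = 0.589/(9030×3.8360e-08) = 1700 m
R = ρL/A = (1.62×10^-8)(1700)/(3.8360e-08) = 718 Ω

718 Ω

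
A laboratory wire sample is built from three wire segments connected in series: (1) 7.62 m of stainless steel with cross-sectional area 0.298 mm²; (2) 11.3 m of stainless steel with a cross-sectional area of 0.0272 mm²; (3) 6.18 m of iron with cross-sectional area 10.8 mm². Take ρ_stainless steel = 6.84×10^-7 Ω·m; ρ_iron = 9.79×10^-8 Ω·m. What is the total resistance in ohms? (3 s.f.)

Seg 1: A = 0.298 mm² = 2.980e-07 m²
R_1 = (6.84×10^-7)(7.62)/(2.980e-07) = 17.49 Ω
Seg 2: A = 0.0272 mm² = 2.720e-08 m²
R_2 = (6.84×10^-7)(11.3)/(2.720e-08) = 284.2 Ω
Seg 3: A = 10.8 mm² = 1.080e-05 m²
R_3 = (9.79×10^-8)(6.18)/(1.080e-05) = 0.05602 Ω
R_total = R_1 + R_2 + R_3 = 302 Ω

302 Ω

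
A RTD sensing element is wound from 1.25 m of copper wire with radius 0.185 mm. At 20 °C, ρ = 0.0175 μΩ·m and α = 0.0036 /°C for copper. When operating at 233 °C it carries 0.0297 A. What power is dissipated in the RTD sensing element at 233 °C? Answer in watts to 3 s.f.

3.17×10^-4 W

ρ = 0.0175 μΩ·m = 1.75×10^-8 Ω·m
A = πr² = π(1.8500e-04 m)² = 1.075e-07 m²
R₍20₎ = ρL/A = (1.75×10^-8)(1.25)/(1.075e-07) = 0.2034 Ω
R₍233₎ = R₍20₎(1 + αΔT) = 0.2034 × (1 + 0.0036×213) = 0.3595 Ω
P = I²R = (0.0297)² × 0.3595 = 3.17×10^-4 W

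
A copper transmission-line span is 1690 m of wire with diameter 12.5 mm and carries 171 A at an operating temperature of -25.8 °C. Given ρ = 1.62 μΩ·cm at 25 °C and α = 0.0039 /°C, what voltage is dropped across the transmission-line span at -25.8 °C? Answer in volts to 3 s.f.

ρ = 1.62 μΩ·cm = 1.62×10^-8 Ω·m
A = π(d/2)² = π(6.2500e-03 m)² = 1.227e-04 m²
R₍25₎ = ρL/A = (1.62×10^-8)(1690)/(1.227e-04) = 0.2231 Ω
R₍-25.8₎ = R₍25₎(1 + αΔT) = 0.2231 × (1 + 0.0039×-50.8) = 0.1789 Ω
V = IR = 171 × 0.1789 = 30.6 V

30.6 V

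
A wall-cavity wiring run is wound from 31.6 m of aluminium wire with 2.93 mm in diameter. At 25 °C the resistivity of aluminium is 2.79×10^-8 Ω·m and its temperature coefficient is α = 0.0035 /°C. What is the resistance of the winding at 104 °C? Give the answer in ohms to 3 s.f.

A = π(d/2)² = π(1.4650e-03 m)² = 6.743e-06 m²
R₍25°C₎ = ρL/A = (2.79×10^-8)(31.6)/(6.743e-06) = 0.1308 Ω
R = R₀(1 + αΔT) = 0.1308(1 + 0.0035×79) = 0.167 Ω

0.167 Ω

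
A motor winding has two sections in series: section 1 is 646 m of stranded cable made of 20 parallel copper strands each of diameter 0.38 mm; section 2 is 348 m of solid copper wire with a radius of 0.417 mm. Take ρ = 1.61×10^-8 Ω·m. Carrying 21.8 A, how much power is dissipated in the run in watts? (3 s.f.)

Section 1: A_strand = π(1.9000e-04)² = 1.134e-07 m²; R₁ = ρL/(N·A_s) = (1.61×10^-8)(646)/(20×1.134e-07) = 4.585 Ω
Section 2: A = πr² = π(4.1700e-04 m)² = 5.463e-07 m²
R₂ = (1.61×10^-8)(348)/(5.463e-07) = 10.26 Ω
R = R₁ + R₂ = 14.84 Ω
P = I²R = (21.8)² × 14.84 = 7050 W

7050 W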